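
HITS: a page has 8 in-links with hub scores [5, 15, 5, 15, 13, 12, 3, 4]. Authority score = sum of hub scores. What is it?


Authority = sum of hub scores of in-linkers
In-link 1: hub score = 5
In-link 2: hub score = 15
In-link 3: hub score = 5
In-link 4: hub score = 15
In-link 5: hub score = 13
In-link 6: hub score = 12
In-link 7: hub score = 3
In-link 8: hub score = 4
Authority = 5 + 15 + 5 + 15 + 13 + 12 + 3 + 4 = 72

72


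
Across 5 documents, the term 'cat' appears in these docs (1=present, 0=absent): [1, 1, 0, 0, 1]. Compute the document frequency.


Checking each document for 'cat':
Doc 1: present
Doc 2: present
Doc 3: absent
Doc 4: absent
Doc 5: present
df = sum of presences = 1 + 1 + 0 + 0 + 1 = 3

3


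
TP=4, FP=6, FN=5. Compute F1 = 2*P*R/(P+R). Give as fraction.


F1 = 2 * P * R / (P + R)
P = TP/(TP+FP) = 4/10 = 2/5
R = TP/(TP+FN) = 4/9 = 4/9
2 * P * R = 2 * 2/5 * 4/9 = 16/45
P + R = 2/5 + 4/9 = 38/45
F1 = 16/45 / 38/45 = 8/19

8/19


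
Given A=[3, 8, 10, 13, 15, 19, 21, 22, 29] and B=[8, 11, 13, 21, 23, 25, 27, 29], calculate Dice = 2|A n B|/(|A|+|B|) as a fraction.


A intersect B = [8, 13, 21, 29]
|A intersect B| = 4
|A| = 9, |B| = 8
Dice = 2*4 / (9+8)
= 8 / 17 = 8/17

8/17


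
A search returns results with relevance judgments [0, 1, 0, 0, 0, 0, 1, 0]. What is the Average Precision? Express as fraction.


Computing P@k for each relevant position:
Position 1: not relevant
Position 2: relevant, P@2 = 1/2 = 1/2
Position 3: not relevant
Position 4: not relevant
Position 5: not relevant
Position 6: not relevant
Position 7: relevant, P@7 = 2/7 = 2/7
Position 8: not relevant
Sum of P@k = 1/2 + 2/7 = 11/14
AP = 11/14 / 2 = 11/28

11/28


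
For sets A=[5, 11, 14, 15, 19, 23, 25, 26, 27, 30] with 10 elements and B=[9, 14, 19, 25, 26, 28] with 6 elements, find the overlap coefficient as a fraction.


A intersect B = [14, 19, 25, 26]
|A intersect B| = 4
min(|A|, |B|) = min(10, 6) = 6
Overlap = 4 / 6 = 2/3

2/3


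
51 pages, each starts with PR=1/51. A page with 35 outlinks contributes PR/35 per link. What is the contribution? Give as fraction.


Initial PR = 1/51 = 1/51
Outlinks = 35
Contribution per link = PR / outlinks
= 1/51 / 35
= 1/1785

1/1785


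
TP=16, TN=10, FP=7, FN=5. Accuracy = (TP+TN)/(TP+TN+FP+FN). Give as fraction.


Accuracy = (TP + TN) / (TP + TN + FP + FN)
TP + TN = 16 + 10 = 26
Total = 16 + 10 + 7 + 5 = 38
Accuracy = 26 / 38 = 13/19

13/19


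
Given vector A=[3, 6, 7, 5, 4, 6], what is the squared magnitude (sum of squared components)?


|A|^2 = sum of squared components
A[0]^2 = 3^2 = 9
A[1]^2 = 6^2 = 36
A[2]^2 = 7^2 = 49
A[3]^2 = 5^2 = 25
A[4]^2 = 4^2 = 16
A[5]^2 = 6^2 = 36
Sum = 9 + 36 + 49 + 25 + 16 + 36 = 171

171


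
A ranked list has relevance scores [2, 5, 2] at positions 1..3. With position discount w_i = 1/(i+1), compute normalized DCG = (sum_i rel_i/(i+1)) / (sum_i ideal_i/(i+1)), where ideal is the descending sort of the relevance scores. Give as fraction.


Position discount weights w_i = 1/(i+1) for i=1..3:
Weights = [1/2, 1/3, 1/4]
Actual relevance: [2, 5, 2]
DCG = 2/2 + 5/3 + 2/4 = 19/6
Ideal relevance (sorted desc): [5, 2, 2]
Ideal DCG = 5/2 + 2/3 + 2/4 = 11/3
nDCG = DCG / ideal_DCG = 19/6 / 11/3 = 19/22

19/22


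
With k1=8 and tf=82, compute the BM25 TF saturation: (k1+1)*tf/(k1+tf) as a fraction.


BM25 TF component = (k1+1)*tf / (k1+tf)
k1 = 8, tf = 82
Numerator = (8+1)*82 = 738
Denominator = 8 + 82 = 90
= 738/90 = 41/5

41/5


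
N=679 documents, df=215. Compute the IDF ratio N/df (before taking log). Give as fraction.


IDF ratio = N / df
= 679 / 215
= 679/215

679/215


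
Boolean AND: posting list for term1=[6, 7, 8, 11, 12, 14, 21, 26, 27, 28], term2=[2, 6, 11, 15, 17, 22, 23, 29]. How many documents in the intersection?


Boolean AND: find intersection of posting lists
term1 docs: [6, 7, 8, 11, 12, 14, 21, 26, 27, 28]
term2 docs: [2, 6, 11, 15, 17, 22, 23, 29]
Intersection: [6, 11]
|intersection| = 2

2


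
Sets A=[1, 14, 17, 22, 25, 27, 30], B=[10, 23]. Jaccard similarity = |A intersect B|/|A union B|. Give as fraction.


A intersect B = []
|A intersect B| = 0
A union B = [1, 10, 14, 17, 22, 23, 25, 27, 30]
|A union B| = 9
Jaccard = 0/9 = 0

0


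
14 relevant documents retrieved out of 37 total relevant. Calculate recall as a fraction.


Recall = retrieved_relevant / total_relevant
= 14 / 37
= 14 / (14 + 23)
= 14/37

14/37


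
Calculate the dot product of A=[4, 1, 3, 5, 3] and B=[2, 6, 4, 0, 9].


Dot product = sum of element-wise products
A[0]*B[0] = 4*2 = 8
A[1]*B[1] = 1*6 = 6
A[2]*B[2] = 3*4 = 12
A[3]*B[3] = 5*0 = 0
A[4]*B[4] = 3*9 = 27
Sum = 8 + 6 + 12 + 0 + 27 = 53

53


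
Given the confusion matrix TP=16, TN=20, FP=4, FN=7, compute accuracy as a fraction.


Accuracy = (TP + TN) / (TP + TN + FP + FN)
TP + TN = 16 + 20 = 36
Total = 16 + 20 + 4 + 7 = 47
Accuracy = 36 / 47 = 36/47

36/47


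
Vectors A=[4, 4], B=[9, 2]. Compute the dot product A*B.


Dot product = sum of element-wise products
A[0]*B[0] = 4*9 = 36
A[1]*B[1] = 4*2 = 8
Sum = 36 + 8 = 44

44


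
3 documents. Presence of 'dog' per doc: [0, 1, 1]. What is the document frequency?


Checking each document for 'dog':
Doc 1: absent
Doc 2: present
Doc 3: present
df = sum of presences = 0 + 1 + 1 = 2

2


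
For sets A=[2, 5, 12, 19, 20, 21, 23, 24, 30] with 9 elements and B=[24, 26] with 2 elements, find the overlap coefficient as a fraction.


A intersect B = [24]
|A intersect B| = 1
min(|A|, |B|) = min(9, 2) = 2
Overlap = 1 / 2 = 1/2

1/2


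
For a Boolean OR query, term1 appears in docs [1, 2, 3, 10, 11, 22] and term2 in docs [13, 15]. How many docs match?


Boolean OR: find union of posting lists
term1 docs: [1, 2, 3, 10, 11, 22]
term2 docs: [13, 15]
Union: [1, 2, 3, 10, 11, 13, 15, 22]
|union| = 8

8


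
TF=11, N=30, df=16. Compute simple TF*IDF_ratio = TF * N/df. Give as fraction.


TF * (N/df)
= 11 * (30/16)
= 11 * 15/8
= 165/8

165/8


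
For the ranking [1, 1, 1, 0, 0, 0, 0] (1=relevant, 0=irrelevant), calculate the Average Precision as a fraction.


Computing P@k for each relevant position:
Position 1: relevant, P@1 = 1/1 = 1
Position 2: relevant, P@2 = 2/2 = 1
Position 3: relevant, P@3 = 3/3 = 1
Position 4: not relevant
Position 5: not relevant
Position 6: not relevant
Position 7: not relevant
Sum of P@k = 1 + 1 + 1 = 3
AP = 3 / 3 = 1

1


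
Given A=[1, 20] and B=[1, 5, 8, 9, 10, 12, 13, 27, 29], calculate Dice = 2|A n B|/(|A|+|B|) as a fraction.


A intersect B = [1]
|A intersect B| = 1
|A| = 2, |B| = 9
Dice = 2*1 / (2+9)
= 2 / 11 = 2/11

2/11


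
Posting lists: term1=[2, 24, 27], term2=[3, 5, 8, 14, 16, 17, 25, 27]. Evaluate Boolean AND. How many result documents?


Boolean AND: find intersection of posting lists
term1 docs: [2, 24, 27]
term2 docs: [3, 5, 8, 14, 16, 17, 25, 27]
Intersection: [27]
|intersection| = 1

1


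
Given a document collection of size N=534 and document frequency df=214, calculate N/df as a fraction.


IDF ratio = N / df
= 534 / 214
= 267/107

267/107


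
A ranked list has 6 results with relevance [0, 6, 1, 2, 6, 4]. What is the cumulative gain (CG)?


Cumulative Gain = sum of relevance scores
Position 1: rel=0, running sum=0
Position 2: rel=6, running sum=6
Position 3: rel=1, running sum=7
Position 4: rel=2, running sum=9
Position 5: rel=6, running sum=15
Position 6: rel=4, running sum=19
CG = 19

19


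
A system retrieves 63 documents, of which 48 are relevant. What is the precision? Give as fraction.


Precision = relevant_retrieved / total_retrieved
= 48 / 63
= 48 / (48 + 15)
= 16/21

16/21


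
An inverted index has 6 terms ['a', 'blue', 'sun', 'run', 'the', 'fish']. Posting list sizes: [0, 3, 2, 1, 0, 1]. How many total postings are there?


Summing posting list sizes:
'a': 0 postings
'blue': 3 postings
'sun': 2 postings
'run': 1 postings
'the': 0 postings
'fish': 1 postings
Total = 0 + 3 + 2 + 1 + 0 + 1 = 7

7


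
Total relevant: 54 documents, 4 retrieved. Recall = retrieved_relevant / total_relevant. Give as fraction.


Recall = retrieved_relevant / total_relevant
= 4 / 54
= 4 / (4 + 50)
= 2/27

2/27


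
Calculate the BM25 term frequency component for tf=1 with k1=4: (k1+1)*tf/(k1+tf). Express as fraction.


BM25 TF component = (k1+1)*tf / (k1+tf)
k1 = 4, tf = 1
Numerator = (4+1)*1 = 5
Denominator = 4 + 1 = 5
= 5/5 = 1

1


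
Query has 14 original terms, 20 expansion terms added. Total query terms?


Original terms: 14
Expansion terms: 20
Total = 14 + 20 = 34

34


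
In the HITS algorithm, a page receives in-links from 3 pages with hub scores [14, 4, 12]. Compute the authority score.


Authority = sum of hub scores of in-linkers
In-link 1: hub score = 14
In-link 2: hub score = 4
In-link 3: hub score = 12
Authority = 14 + 4 + 12 = 30

30


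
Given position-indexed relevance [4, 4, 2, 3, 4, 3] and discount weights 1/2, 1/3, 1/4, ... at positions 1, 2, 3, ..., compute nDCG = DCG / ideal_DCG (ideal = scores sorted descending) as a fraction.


Position discount weights w_i = 1/(i+1) for i=1..6:
Weights = [1/2, 1/3, 1/4, 1/5, 1/6, 1/7]
Actual relevance: [4, 4, 2, 3, 4, 3]
DCG = 4/2 + 4/3 + 2/4 + 3/5 + 4/6 + 3/7 = 387/70
Ideal relevance (sorted desc): [4, 4, 4, 3, 3, 2]
Ideal DCG = 4/2 + 4/3 + 4/4 + 3/5 + 3/6 + 2/7 = 1201/210
nDCG = DCG / ideal_DCG = 387/70 / 1201/210 = 1161/1201

1161/1201


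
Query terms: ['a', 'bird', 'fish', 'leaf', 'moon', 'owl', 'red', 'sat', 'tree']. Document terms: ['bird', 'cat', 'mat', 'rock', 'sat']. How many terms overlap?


Query terms: ['a', 'bird', 'fish', 'leaf', 'moon', 'owl', 'red', 'sat', 'tree']
Document terms: ['bird', 'cat', 'mat', 'rock', 'sat']
Common terms: ['bird', 'sat']
Overlap count = 2

2


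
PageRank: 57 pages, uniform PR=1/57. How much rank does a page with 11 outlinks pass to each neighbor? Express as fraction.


Initial PR = 1/57 = 1/57
Outlinks = 11
Contribution per link = PR / outlinks
= 1/57 / 11
= 1/627

1/627


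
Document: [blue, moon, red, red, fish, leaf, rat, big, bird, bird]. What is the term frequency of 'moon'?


Document has 10 words
Scanning for 'moon':
Found at positions: [1]
Count = 1

1


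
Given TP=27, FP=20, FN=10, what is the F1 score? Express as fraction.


F1 = 2 * P * R / (P + R)
P = TP/(TP+FP) = 27/47 = 27/47
R = TP/(TP+FN) = 27/37 = 27/37
2 * P * R = 2 * 27/47 * 27/37 = 1458/1739
P + R = 27/47 + 27/37 = 2268/1739
F1 = 1458/1739 / 2268/1739 = 9/14

9/14


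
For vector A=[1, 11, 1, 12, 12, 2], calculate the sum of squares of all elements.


|A|^2 = sum of squared components
A[0]^2 = 1^2 = 1
A[1]^2 = 11^2 = 121
A[2]^2 = 1^2 = 1
A[3]^2 = 12^2 = 144
A[4]^2 = 12^2 = 144
A[5]^2 = 2^2 = 4
Sum = 1 + 121 + 1 + 144 + 144 + 4 = 415

415


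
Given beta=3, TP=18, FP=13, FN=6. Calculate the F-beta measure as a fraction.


P = TP/(TP+FP) = 18/31 = 18/31
R = TP/(TP+FN) = 18/24 = 3/4
beta^2 = 3^2 = 9
(1 + beta^2) = 10
Numerator = (1+beta^2)*P*R = 135/31
Denominator = beta^2*P + R = 162/31 + 3/4 = 741/124
F_beta = 180/247

180/247


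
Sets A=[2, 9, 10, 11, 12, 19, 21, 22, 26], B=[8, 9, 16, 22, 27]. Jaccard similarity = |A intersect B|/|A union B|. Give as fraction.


A intersect B = [9, 22]
|A intersect B| = 2
A union B = [2, 8, 9, 10, 11, 12, 16, 19, 21, 22, 26, 27]
|A union B| = 12
Jaccard = 2/12 = 1/6

1/6


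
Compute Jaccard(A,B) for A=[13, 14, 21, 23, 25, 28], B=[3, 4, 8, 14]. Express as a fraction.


A intersect B = [14]
|A intersect B| = 1
A union B = [3, 4, 8, 13, 14, 21, 23, 25, 28]
|A union B| = 9
Jaccard = 1/9 = 1/9

1/9


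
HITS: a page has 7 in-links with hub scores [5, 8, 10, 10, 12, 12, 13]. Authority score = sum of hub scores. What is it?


Authority = sum of hub scores of in-linkers
In-link 1: hub score = 5
In-link 2: hub score = 8
In-link 3: hub score = 10
In-link 4: hub score = 10
In-link 5: hub score = 12
In-link 6: hub score = 12
In-link 7: hub score = 13
Authority = 5 + 8 + 10 + 10 + 12 + 12 + 13 = 70

70


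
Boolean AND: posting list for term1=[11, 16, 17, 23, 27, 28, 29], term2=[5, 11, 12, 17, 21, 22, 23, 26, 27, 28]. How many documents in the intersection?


Boolean AND: find intersection of posting lists
term1 docs: [11, 16, 17, 23, 27, 28, 29]
term2 docs: [5, 11, 12, 17, 21, 22, 23, 26, 27, 28]
Intersection: [11, 17, 23, 27, 28]
|intersection| = 5

5


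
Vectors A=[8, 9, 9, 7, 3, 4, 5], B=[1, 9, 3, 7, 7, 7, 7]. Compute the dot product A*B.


Dot product = sum of element-wise products
A[0]*B[0] = 8*1 = 8
A[1]*B[1] = 9*9 = 81
A[2]*B[2] = 9*3 = 27
A[3]*B[3] = 7*7 = 49
A[4]*B[4] = 3*7 = 21
A[5]*B[5] = 4*7 = 28
A[6]*B[6] = 5*7 = 35
Sum = 8 + 81 + 27 + 49 + 21 + 28 + 35 = 249

249


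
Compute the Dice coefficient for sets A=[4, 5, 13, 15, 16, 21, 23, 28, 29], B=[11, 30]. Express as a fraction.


A intersect B = []
|A intersect B| = 0
|A| = 9, |B| = 2
Dice = 2*0 / (9+2)
= 0 / 11 = 0

0


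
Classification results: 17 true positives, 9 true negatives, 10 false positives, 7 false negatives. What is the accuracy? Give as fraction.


Accuracy = (TP + TN) / (TP + TN + FP + FN)
TP + TN = 17 + 9 = 26
Total = 17 + 9 + 10 + 7 = 43
Accuracy = 26 / 43 = 26/43

26/43


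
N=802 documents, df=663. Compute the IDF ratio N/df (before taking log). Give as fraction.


IDF ratio = N / df
= 802 / 663
= 802/663

802/663


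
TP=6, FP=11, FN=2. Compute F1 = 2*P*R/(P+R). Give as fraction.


F1 = 2 * P * R / (P + R)
P = TP/(TP+FP) = 6/17 = 6/17
R = TP/(TP+FN) = 6/8 = 3/4
2 * P * R = 2 * 6/17 * 3/4 = 9/17
P + R = 6/17 + 3/4 = 75/68
F1 = 9/17 / 75/68 = 12/25

12/25


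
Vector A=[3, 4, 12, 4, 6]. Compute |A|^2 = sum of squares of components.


|A|^2 = sum of squared components
A[0]^2 = 3^2 = 9
A[1]^2 = 4^2 = 16
A[2]^2 = 12^2 = 144
A[3]^2 = 4^2 = 16
A[4]^2 = 6^2 = 36
Sum = 9 + 16 + 144 + 16 + 36 = 221

221


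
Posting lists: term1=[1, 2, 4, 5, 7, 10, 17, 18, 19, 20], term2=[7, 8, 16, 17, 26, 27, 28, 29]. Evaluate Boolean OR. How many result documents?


Boolean OR: find union of posting lists
term1 docs: [1, 2, 4, 5, 7, 10, 17, 18, 19, 20]
term2 docs: [7, 8, 16, 17, 26, 27, 28, 29]
Union: [1, 2, 4, 5, 7, 8, 10, 16, 17, 18, 19, 20, 26, 27, 28, 29]
|union| = 16

16


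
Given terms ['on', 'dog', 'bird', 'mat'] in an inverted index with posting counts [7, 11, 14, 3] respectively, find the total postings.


Summing posting list sizes:
'on': 7 postings
'dog': 11 postings
'bird': 14 postings
'mat': 3 postings
Total = 7 + 11 + 14 + 3 = 35

35


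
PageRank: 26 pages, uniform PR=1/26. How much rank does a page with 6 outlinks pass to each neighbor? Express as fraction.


Initial PR = 1/26 = 1/26
Outlinks = 6
Contribution per link = PR / outlinks
= 1/26 / 6
= 1/156

1/156


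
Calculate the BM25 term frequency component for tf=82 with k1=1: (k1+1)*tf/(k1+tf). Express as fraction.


BM25 TF component = (k1+1)*tf / (k1+tf)
k1 = 1, tf = 82
Numerator = (1+1)*82 = 164
Denominator = 1 + 82 = 83
= 164/83 = 164/83

164/83


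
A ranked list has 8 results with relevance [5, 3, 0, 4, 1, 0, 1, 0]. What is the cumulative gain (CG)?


Cumulative Gain = sum of relevance scores
Position 1: rel=5, running sum=5
Position 2: rel=3, running sum=8
Position 3: rel=0, running sum=8
Position 4: rel=4, running sum=12
Position 5: rel=1, running sum=13
Position 6: rel=0, running sum=13
Position 7: rel=1, running sum=14
Position 8: rel=0, running sum=14
CG = 14

14


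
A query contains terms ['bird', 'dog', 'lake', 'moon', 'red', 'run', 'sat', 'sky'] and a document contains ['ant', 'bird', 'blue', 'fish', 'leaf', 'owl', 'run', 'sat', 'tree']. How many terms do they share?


Query terms: ['bird', 'dog', 'lake', 'moon', 'red', 'run', 'sat', 'sky']
Document terms: ['ant', 'bird', 'blue', 'fish', 'leaf', 'owl', 'run', 'sat', 'tree']
Common terms: ['bird', 'run', 'sat']
Overlap count = 3

3


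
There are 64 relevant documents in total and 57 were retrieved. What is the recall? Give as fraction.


Recall = retrieved_relevant / total_relevant
= 57 / 64
= 57 / (57 + 7)
= 57/64

57/64


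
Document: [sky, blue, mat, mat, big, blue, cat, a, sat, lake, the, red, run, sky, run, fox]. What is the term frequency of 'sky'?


Document has 16 words
Scanning for 'sky':
Found at positions: [0, 13]
Count = 2

2


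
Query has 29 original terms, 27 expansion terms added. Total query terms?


Original terms: 29
Expansion terms: 27
Total = 29 + 27 = 56

56


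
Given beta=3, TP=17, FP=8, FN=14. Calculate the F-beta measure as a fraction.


P = TP/(TP+FP) = 17/25 = 17/25
R = TP/(TP+FN) = 17/31 = 17/31
beta^2 = 3^2 = 9
(1 + beta^2) = 10
Numerator = (1+beta^2)*P*R = 578/155
Denominator = beta^2*P + R = 153/25 + 17/31 = 5168/775
F_beta = 85/152

85/152


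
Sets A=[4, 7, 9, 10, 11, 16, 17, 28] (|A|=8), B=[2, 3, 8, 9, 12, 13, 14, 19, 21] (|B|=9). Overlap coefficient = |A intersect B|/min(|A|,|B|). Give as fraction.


A intersect B = [9]
|A intersect B| = 1
min(|A|, |B|) = min(8, 9) = 8
Overlap = 1 / 8 = 1/8

1/8


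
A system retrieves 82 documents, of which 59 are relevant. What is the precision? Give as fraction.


Precision = relevant_retrieved / total_retrieved
= 59 / 82
= 59 / (59 + 23)
= 59/82

59/82


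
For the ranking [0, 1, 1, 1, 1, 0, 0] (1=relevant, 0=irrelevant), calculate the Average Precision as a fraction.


Computing P@k for each relevant position:
Position 1: not relevant
Position 2: relevant, P@2 = 1/2 = 1/2
Position 3: relevant, P@3 = 2/3 = 2/3
Position 4: relevant, P@4 = 3/4 = 3/4
Position 5: relevant, P@5 = 4/5 = 4/5
Position 6: not relevant
Position 7: not relevant
Sum of P@k = 1/2 + 2/3 + 3/4 + 4/5 = 163/60
AP = 163/60 / 4 = 163/240

163/240


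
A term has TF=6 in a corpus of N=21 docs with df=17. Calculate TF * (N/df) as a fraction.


TF * (N/df)
= 6 * (21/17)
= 6 * 21/17
= 126/17

126/17


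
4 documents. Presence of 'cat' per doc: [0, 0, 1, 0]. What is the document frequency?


Checking each document for 'cat':
Doc 1: absent
Doc 2: absent
Doc 3: present
Doc 4: absent
df = sum of presences = 0 + 0 + 1 + 0 = 1

1


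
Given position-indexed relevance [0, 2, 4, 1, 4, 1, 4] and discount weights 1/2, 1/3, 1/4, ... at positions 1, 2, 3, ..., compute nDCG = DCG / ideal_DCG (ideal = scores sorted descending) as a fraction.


Position discount weights w_i = 1/(i+1) for i=1..7:
Weights = [1/2, 1/3, 1/4, 1/5, 1/6, 1/7, 1/8]
Actual relevance: [0, 2, 4, 1, 4, 1, 4]
DCG = 0/2 + 2/3 + 4/4 + 1/5 + 4/6 + 1/7 + 4/8 = 667/210
Ideal relevance (sorted desc): [4, 4, 4, 2, 1, 1, 0]
Ideal DCG = 4/2 + 4/3 + 4/4 + 2/5 + 1/6 + 1/7 + 0/8 = 353/70
nDCG = DCG / ideal_DCG = 667/210 / 353/70 = 667/1059

667/1059


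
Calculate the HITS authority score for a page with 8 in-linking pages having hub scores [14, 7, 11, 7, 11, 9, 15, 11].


Authority = sum of hub scores of in-linkers
In-link 1: hub score = 14
In-link 2: hub score = 7
In-link 3: hub score = 11
In-link 4: hub score = 7
In-link 5: hub score = 11
In-link 6: hub score = 9
In-link 7: hub score = 15
In-link 8: hub score = 11
Authority = 14 + 7 + 11 + 7 + 11 + 9 + 15 + 11 = 85

85


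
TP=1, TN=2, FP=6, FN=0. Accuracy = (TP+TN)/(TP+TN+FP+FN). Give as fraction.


Accuracy = (TP + TN) / (TP + TN + FP + FN)
TP + TN = 1 + 2 = 3
Total = 1 + 2 + 6 + 0 = 9
Accuracy = 3 / 9 = 1/3

1/3


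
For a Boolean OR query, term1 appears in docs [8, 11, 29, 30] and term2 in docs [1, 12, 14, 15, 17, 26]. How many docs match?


Boolean OR: find union of posting lists
term1 docs: [8, 11, 29, 30]
term2 docs: [1, 12, 14, 15, 17, 26]
Union: [1, 8, 11, 12, 14, 15, 17, 26, 29, 30]
|union| = 10

10


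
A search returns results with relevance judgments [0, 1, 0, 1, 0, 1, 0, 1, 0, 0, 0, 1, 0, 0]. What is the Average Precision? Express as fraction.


Computing P@k for each relevant position:
Position 1: not relevant
Position 2: relevant, P@2 = 1/2 = 1/2
Position 3: not relevant
Position 4: relevant, P@4 = 2/4 = 1/2
Position 5: not relevant
Position 6: relevant, P@6 = 3/6 = 1/2
Position 7: not relevant
Position 8: relevant, P@8 = 4/8 = 1/2
Position 9: not relevant
Position 10: not relevant
Position 11: not relevant
Position 12: relevant, P@12 = 5/12 = 5/12
Position 13: not relevant
Position 14: not relevant
Sum of P@k = 1/2 + 1/2 + 1/2 + 1/2 + 5/12 = 29/12
AP = 29/12 / 5 = 29/60

29/60


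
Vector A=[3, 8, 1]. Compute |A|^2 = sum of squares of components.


|A|^2 = sum of squared components
A[0]^2 = 3^2 = 9
A[1]^2 = 8^2 = 64
A[2]^2 = 1^2 = 1
Sum = 9 + 64 + 1 = 74

74


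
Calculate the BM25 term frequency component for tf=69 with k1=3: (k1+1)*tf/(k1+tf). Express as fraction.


BM25 TF component = (k1+1)*tf / (k1+tf)
k1 = 3, tf = 69
Numerator = (3+1)*69 = 276
Denominator = 3 + 69 = 72
= 276/72 = 23/6

23/6


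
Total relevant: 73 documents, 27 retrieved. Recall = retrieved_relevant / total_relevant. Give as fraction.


Recall = retrieved_relevant / total_relevant
= 27 / 73
= 27 / (27 + 46)
= 27/73

27/73


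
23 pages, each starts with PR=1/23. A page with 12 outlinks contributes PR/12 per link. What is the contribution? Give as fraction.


Initial PR = 1/23 = 1/23
Outlinks = 12
Contribution per link = PR / outlinks
= 1/23 / 12
= 1/276

1/276


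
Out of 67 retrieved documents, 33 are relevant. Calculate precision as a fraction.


Precision = relevant_retrieved / total_retrieved
= 33 / 67
= 33 / (33 + 34)
= 33/67

33/67


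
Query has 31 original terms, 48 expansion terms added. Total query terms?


Original terms: 31
Expansion terms: 48
Total = 31 + 48 = 79

79


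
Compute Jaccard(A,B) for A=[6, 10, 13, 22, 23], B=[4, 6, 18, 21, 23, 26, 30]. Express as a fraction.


A intersect B = [6, 23]
|A intersect B| = 2
A union B = [4, 6, 10, 13, 18, 21, 22, 23, 26, 30]
|A union B| = 10
Jaccard = 2/10 = 1/5

1/5


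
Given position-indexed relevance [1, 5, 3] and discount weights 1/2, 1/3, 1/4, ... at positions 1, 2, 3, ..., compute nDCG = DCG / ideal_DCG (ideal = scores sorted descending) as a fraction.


Position discount weights w_i = 1/(i+1) for i=1..3:
Weights = [1/2, 1/3, 1/4]
Actual relevance: [1, 5, 3]
DCG = 1/2 + 5/3 + 3/4 = 35/12
Ideal relevance (sorted desc): [5, 3, 1]
Ideal DCG = 5/2 + 3/3 + 1/4 = 15/4
nDCG = DCG / ideal_DCG = 35/12 / 15/4 = 7/9

7/9


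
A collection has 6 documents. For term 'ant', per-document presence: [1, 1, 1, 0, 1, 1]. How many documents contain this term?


Checking each document for 'ant':
Doc 1: present
Doc 2: present
Doc 3: present
Doc 4: absent
Doc 5: present
Doc 6: present
df = sum of presences = 1 + 1 + 1 + 0 + 1 + 1 = 5

5


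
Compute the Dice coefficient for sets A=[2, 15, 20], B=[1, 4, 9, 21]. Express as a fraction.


A intersect B = []
|A intersect B| = 0
|A| = 3, |B| = 4
Dice = 2*0 / (3+4)
= 0 / 7 = 0

0


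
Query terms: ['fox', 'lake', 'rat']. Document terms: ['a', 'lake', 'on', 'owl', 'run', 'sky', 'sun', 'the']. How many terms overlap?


Query terms: ['fox', 'lake', 'rat']
Document terms: ['a', 'lake', 'on', 'owl', 'run', 'sky', 'sun', 'the']
Common terms: ['lake']
Overlap count = 1

1


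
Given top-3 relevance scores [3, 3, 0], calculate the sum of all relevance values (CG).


Cumulative Gain = sum of relevance scores
Position 1: rel=3, running sum=3
Position 2: rel=3, running sum=6
Position 3: rel=0, running sum=6
CG = 6

6


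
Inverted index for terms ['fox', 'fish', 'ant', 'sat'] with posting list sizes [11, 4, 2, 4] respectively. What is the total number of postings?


Summing posting list sizes:
'fox': 11 postings
'fish': 4 postings
'ant': 2 postings
'sat': 4 postings
Total = 11 + 4 + 2 + 4 = 21

21


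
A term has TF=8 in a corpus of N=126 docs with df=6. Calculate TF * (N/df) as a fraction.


TF * (N/df)
= 8 * (126/6)
= 8 * 21
= 168

168


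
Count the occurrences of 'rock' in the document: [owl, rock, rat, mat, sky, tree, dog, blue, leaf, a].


Document has 10 words
Scanning for 'rock':
Found at positions: [1]
Count = 1

1


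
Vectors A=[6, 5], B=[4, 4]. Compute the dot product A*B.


Dot product = sum of element-wise products
A[0]*B[0] = 6*4 = 24
A[1]*B[1] = 5*4 = 20
Sum = 24 + 20 = 44

44


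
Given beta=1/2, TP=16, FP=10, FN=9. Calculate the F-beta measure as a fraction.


P = TP/(TP+FP) = 16/26 = 8/13
R = TP/(TP+FN) = 16/25 = 16/25
beta^2 = 1/2^2 = 1/4
(1 + beta^2) = 5/4
Numerator = (1+beta^2)*P*R = 32/65
Denominator = beta^2*P + R = 2/13 + 16/25 = 258/325
F_beta = 80/129

80/129


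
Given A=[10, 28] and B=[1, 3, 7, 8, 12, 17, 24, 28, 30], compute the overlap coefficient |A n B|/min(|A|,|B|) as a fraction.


A intersect B = [28]
|A intersect B| = 1
min(|A|, |B|) = min(2, 9) = 2
Overlap = 1 / 2 = 1/2

1/2


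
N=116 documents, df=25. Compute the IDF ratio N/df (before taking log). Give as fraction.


IDF ratio = N / df
= 116 / 25
= 116/25

116/25


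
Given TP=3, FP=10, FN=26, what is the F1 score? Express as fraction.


F1 = 2 * P * R / (P + R)
P = TP/(TP+FP) = 3/13 = 3/13
R = TP/(TP+FN) = 3/29 = 3/29
2 * P * R = 2 * 3/13 * 3/29 = 18/377
P + R = 3/13 + 3/29 = 126/377
F1 = 18/377 / 126/377 = 1/7

1/7


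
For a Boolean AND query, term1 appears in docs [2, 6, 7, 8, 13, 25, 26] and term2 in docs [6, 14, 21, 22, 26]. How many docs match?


Boolean AND: find intersection of posting lists
term1 docs: [2, 6, 7, 8, 13, 25, 26]
term2 docs: [6, 14, 21, 22, 26]
Intersection: [6, 26]
|intersection| = 2

2


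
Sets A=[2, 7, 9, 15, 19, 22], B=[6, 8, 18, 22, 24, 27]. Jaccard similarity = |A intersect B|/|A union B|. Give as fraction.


A intersect B = [22]
|A intersect B| = 1
A union B = [2, 6, 7, 8, 9, 15, 18, 19, 22, 24, 27]
|A union B| = 11
Jaccard = 1/11 = 1/11

1/11


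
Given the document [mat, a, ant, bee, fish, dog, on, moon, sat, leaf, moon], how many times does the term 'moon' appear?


Document has 11 words
Scanning for 'moon':
Found at positions: [7, 10]
Count = 2

2


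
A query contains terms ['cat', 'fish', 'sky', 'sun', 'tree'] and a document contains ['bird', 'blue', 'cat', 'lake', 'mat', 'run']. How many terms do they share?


Query terms: ['cat', 'fish', 'sky', 'sun', 'tree']
Document terms: ['bird', 'blue', 'cat', 'lake', 'mat', 'run']
Common terms: ['cat']
Overlap count = 1

1


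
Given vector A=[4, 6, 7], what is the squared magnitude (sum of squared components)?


|A|^2 = sum of squared components
A[0]^2 = 4^2 = 16
A[1]^2 = 6^2 = 36
A[2]^2 = 7^2 = 49
Sum = 16 + 36 + 49 = 101

101


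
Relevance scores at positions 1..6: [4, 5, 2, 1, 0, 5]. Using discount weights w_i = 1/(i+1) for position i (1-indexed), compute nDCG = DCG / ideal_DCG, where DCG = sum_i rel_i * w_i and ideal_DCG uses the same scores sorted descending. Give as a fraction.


Position discount weights w_i = 1/(i+1) for i=1..6:
Weights = [1/2, 1/3, 1/4, 1/5, 1/6, 1/7]
Actual relevance: [4, 5, 2, 1, 0, 5]
DCG = 4/2 + 5/3 + 2/4 + 1/5 + 0/6 + 5/7 = 1067/210
Ideal relevance (sorted desc): [5, 5, 4, 2, 1, 0]
Ideal DCG = 5/2 + 5/3 + 4/4 + 2/5 + 1/6 + 0/7 = 86/15
nDCG = DCG / ideal_DCG = 1067/210 / 86/15 = 1067/1204

1067/1204


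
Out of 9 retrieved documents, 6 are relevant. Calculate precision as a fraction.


Precision = relevant_retrieved / total_retrieved
= 6 / 9
= 6 / (6 + 3)
= 2/3

2/3


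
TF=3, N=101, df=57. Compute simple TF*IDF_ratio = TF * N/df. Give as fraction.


TF * (N/df)
= 3 * (101/57)
= 3 * 101/57
= 101/19

101/19


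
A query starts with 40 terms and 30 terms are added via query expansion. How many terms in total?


Original terms: 40
Expansion terms: 30
Total = 40 + 30 = 70

70


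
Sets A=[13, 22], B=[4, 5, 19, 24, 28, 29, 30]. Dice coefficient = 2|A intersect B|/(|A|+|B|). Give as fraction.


A intersect B = []
|A intersect B| = 0
|A| = 2, |B| = 7
Dice = 2*0 / (2+7)
= 0 / 9 = 0

0


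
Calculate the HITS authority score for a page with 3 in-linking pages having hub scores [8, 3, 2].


Authority = sum of hub scores of in-linkers
In-link 1: hub score = 8
In-link 2: hub score = 3
In-link 3: hub score = 2
Authority = 8 + 3 + 2 = 13

13


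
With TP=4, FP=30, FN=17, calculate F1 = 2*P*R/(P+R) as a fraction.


F1 = 2 * P * R / (P + R)
P = TP/(TP+FP) = 4/34 = 2/17
R = TP/(TP+FN) = 4/21 = 4/21
2 * P * R = 2 * 2/17 * 4/21 = 16/357
P + R = 2/17 + 4/21 = 110/357
F1 = 16/357 / 110/357 = 8/55

8/55


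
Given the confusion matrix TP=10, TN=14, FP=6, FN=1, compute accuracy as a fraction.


Accuracy = (TP + TN) / (TP + TN + FP + FN)
TP + TN = 10 + 14 = 24
Total = 10 + 14 + 6 + 1 = 31
Accuracy = 24 / 31 = 24/31

24/31


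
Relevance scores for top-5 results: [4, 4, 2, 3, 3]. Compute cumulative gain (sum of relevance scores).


Cumulative Gain = sum of relevance scores
Position 1: rel=4, running sum=4
Position 2: rel=4, running sum=8
Position 3: rel=2, running sum=10
Position 4: rel=3, running sum=13
Position 5: rel=3, running sum=16
CG = 16

16


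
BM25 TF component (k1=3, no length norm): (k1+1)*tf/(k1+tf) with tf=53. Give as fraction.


BM25 TF component = (k1+1)*tf / (k1+tf)
k1 = 3, tf = 53
Numerator = (3+1)*53 = 212
Denominator = 3 + 53 = 56
= 212/56 = 53/14

53/14


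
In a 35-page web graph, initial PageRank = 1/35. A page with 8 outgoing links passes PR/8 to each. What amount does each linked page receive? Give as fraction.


Initial PR = 1/35 = 1/35
Outlinks = 8
Contribution per link = PR / outlinks
= 1/35 / 8
= 1/280

1/280


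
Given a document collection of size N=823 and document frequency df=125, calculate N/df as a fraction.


IDF ratio = N / df
= 823 / 125
= 823/125

823/125


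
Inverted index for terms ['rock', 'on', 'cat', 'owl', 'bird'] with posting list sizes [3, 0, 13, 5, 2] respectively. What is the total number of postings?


Summing posting list sizes:
'rock': 3 postings
'on': 0 postings
'cat': 13 postings
'owl': 5 postings
'bird': 2 postings
Total = 3 + 0 + 13 + 5 + 2 = 23

23


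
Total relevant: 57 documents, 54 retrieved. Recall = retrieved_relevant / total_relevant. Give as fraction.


Recall = retrieved_relevant / total_relevant
= 54 / 57
= 54 / (54 + 3)
= 18/19

18/19


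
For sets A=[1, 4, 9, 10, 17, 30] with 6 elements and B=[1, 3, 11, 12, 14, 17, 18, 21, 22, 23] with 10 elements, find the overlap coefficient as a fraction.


A intersect B = [1, 17]
|A intersect B| = 2
min(|A|, |B|) = min(6, 10) = 6
Overlap = 2 / 6 = 1/3

1/3


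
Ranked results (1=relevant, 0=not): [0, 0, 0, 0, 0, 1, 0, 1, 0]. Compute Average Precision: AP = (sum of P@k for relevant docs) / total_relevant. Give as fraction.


Computing P@k for each relevant position:
Position 1: not relevant
Position 2: not relevant
Position 3: not relevant
Position 4: not relevant
Position 5: not relevant
Position 6: relevant, P@6 = 1/6 = 1/6
Position 7: not relevant
Position 8: relevant, P@8 = 2/8 = 1/4
Position 9: not relevant
Sum of P@k = 1/6 + 1/4 = 5/12
AP = 5/12 / 2 = 5/24

5/24


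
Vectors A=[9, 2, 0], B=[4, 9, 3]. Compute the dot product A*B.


Dot product = sum of element-wise products
A[0]*B[0] = 9*4 = 36
A[1]*B[1] = 2*9 = 18
A[2]*B[2] = 0*3 = 0
Sum = 36 + 18 + 0 = 54

54


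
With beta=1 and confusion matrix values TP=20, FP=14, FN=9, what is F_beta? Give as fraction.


P = TP/(TP+FP) = 20/34 = 10/17
R = TP/(TP+FN) = 20/29 = 20/29
beta^2 = 1^2 = 1
(1 + beta^2) = 2
Numerator = (1+beta^2)*P*R = 400/493
Denominator = beta^2*P + R = 10/17 + 20/29 = 630/493
F_beta = 40/63

40/63


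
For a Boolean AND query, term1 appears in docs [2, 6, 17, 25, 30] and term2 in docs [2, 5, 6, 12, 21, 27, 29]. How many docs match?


Boolean AND: find intersection of posting lists
term1 docs: [2, 6, 17, 25, 30]
term2 docs: [2, 5, 6, 12, 21, 27, 29]
Intersection: [2, 6]
|intersection| = 2

2


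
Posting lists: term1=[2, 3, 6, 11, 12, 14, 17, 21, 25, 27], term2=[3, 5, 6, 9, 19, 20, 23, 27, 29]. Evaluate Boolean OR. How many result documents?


Boolean OR: find union of posting lists
term1 docs: [2, 3, 6, 11, 12, 14, 17, 21, 25, 27]
term2 docs: [3, 5, 6, 9, 19, 20, 23, 27, 29]
Union: [2, 3, 5, 6, 9, 11, 12, 14, 17, 19, 20, 21, 23, 25, 27, 29]
|union| = 16

16


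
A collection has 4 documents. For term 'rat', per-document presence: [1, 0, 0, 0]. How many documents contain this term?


Checking each document for 'rat':
Doc 1: present
Doc 2: absent
Doc 3: absent
Doc 4: absent
df = sum of presences = 1 + 0 + 0 + 0 = 1

1


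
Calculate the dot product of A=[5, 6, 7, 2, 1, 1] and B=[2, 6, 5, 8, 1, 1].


Dot product = sum of element-wise products
A[0]*B[0] = 5*2 = 10
A[1]*B[1] = 6*6 = 36
A[2]*B[2] = 7*5 = 35
A[3]*B[3] = 2*8 = 16
A[4]*B[4] = 1*1 = 1
A[5]*B[5] = 1*1 = 1
Sum = 10 + 36 + 35 + 16 + 1 + 1 = 99

99


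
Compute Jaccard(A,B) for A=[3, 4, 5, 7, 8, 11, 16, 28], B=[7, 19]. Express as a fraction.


A intersect B = [7]
|A intersect B| = 1
A union B = [3, 4, 5, 7, 8, 11, 16, 19, 28]
|A union B| = 9
Jaccard = 1/9 = 1/9

1/9


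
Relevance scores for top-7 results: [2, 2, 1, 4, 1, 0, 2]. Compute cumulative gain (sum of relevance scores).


Cumulative Gain = sum of relevance scores
Position 1: rel=2, running sum=2
Position 2: rel=2, running sum=4
Position 3: rel=1, running sum=5
Position 4: rel=4, running sum=9
Position 5: rel=1, running sum=10
Position 6: rel=0, running sum=10
Position 7: rel=2, running sum=12
CG = 12

12


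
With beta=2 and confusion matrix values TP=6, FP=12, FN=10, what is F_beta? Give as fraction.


P = TP/(TP+FP) = 6/18 = 1/3
R = TP/(TP+FN) = 6/16 = 3/8
beta^2 = 2^2 = 4
(1 + beta^2) = 5
Numerator = (1+beta^2)*P*R = 5/8
Denominator = beta^2*P + R = 4/3 + 3/8 = 41/24
F_beta = 15/41

15/41


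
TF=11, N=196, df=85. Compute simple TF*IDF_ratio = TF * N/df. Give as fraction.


TF * (N/df)
= 11 * (196/85)
= 11 * 196/85
= 2156/85

2156/85


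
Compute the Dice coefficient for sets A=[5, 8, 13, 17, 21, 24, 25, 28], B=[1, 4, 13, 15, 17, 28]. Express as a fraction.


A intersect B = [13, 17, 28]
|A intersect B| = 3
|A| = 8, |B| = 6
Dice = 2*3 / (8+6)
= 6 / 14 = 3/7

3/7


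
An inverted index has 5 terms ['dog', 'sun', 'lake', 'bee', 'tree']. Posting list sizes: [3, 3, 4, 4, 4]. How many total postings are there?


Summing posting list sizes:
'dog': 3 postings
'sun': 3 postings
'lake': 4 postings
'bee': 4 postings
'tree': 4 postings
Total = 3 + 3 + 4 + 4 + 4 = 18

18


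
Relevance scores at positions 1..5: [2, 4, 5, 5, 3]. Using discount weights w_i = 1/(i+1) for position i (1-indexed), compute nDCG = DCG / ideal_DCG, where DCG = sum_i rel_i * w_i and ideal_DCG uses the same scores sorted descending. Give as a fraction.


Position discount weights w_i = 1/(i+1) for i=1..5:
Weights = [1/2, 1/3, 1/4, 1/5, 1/6]
Actual relevance: [2, 4, 5, 5, 3]
DCG = 2/2 + 4/3 + 5/4 + 5/5 + 3/6 = 61/12
Ideal relevance (sorted desc): [5, 5, 4, 3, 2]
Ideal DCG = 5/2 + 5/3 + 4/4 + 3/5 + 2/6 = 61/10
nDCG = DCG / ideal_DCG = 61/12 / 61/10 = 5/6

5/6


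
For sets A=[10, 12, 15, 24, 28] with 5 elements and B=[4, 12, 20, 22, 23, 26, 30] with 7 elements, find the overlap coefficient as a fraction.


A intersect B = [12]
|A intersect B| = 1
min(|A|, |B|) = min(5, 7) = 5
Overlap = 1 / 5 = 1/5

1/5


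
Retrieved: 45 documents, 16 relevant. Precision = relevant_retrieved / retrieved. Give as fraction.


Precision = relevant_retrieved / total_retrieved
= 16 / 45
= 16 / (16 + 29)
= 16/45

16/45


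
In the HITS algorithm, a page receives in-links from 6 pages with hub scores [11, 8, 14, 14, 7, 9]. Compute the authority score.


Authority = sum of hub scores of in-linkers
In-link 1: hub score = 11
In-link 2: hub score = 8
In-link 3: hub score = 14
In-link 4: hub score = 14
In-link 5: hub score = 7
In-link 6: hub score = 9
Authority = 11 + 8 + 14 + 14 + 7 + 9 = 63

63


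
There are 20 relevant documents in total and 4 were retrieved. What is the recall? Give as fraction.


Recall = retrieved_relevant / total_relevant
= 4 / 20
= 4 / (4 + 16)
= 1/5

1/5


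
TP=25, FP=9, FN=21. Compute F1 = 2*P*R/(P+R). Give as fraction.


F1 = 2 * P * R / (P + R)
P = TP/(TP+FP) = 25/34 = 25/34
R = TP/(TP+FN) = 25/46 = 25/46
2 * P * R = 2 * 25/34 * 25/46 = 625/782
P + R = 25/34 + 25/46 = 500/391
F1 = 625/782 / 500/391 = 5/8

5/8


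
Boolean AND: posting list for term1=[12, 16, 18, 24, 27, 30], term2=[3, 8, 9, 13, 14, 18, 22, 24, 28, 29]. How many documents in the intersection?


Boolean AND: find intersection of posting lists
term1 docs: [12, 16, 18, 24, 27, 30]
term2 docs: [3, 8, 9, 13, 14, 18, 22, 24, 28, 29]
Intersection: [18, 24]
|intersection| = 2

2


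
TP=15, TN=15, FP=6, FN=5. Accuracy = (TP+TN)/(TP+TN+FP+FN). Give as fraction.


Accuracy = (TP + TN) / (TP + TN + FP + FN)
TP + TN = 15 + 15 = 30
Total = 15 + 15 + 6 + 5 = 41
Accuracy = 30 / 41 = 30/41

30/41


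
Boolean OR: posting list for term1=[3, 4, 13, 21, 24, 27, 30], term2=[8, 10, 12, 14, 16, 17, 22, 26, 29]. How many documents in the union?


Boolean OR: find union of posting lists
term1 docs: [3, 4, 13, 21, 24, 27, 30]
term2 docs: [8, 10, 12, 14, 16, 17, 22, 26, 29]
Union: [3, 4, 8, 10, 12, 13, 14, 16, 17, 21, 22, 24, 26, 27, 29, 30]
|union| = 16

16


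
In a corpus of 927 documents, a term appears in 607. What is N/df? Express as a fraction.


IDF ratio = N / df
= 927 / 607
= 927/607

927/607


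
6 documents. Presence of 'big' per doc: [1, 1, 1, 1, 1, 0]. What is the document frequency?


Checking each document for 'big':
Doc 1: present
Doc 2: present
Doc 3: present
Doc 4: present
Doc 5: present
Doc 6: absent
df = sum of presences = 1 + 1 + 1 + 1 + 1 + 0 = 5

5


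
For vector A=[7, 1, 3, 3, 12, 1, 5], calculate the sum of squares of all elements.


|A|^2 = sum of squared components
A[0]^2 = 7^2 = 49
A[1]^2 = 1^2 = 1
A[2]^2 = 3^2 = 9
A[3]^2 = 3^2 = 9
A[4]^2 = 12^2 = 144
A[5]^2 = 1^2 = 1
A[6]^2 = 5^2 = 25
Sum = 49 + 1 + 9 + 9 + 144 + 1 + 25 = 238

238


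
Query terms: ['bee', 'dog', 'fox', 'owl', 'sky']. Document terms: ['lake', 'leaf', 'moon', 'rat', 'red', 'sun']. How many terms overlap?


Query terms: ['bee', 'dog', 'fox', 'owl', 'sky']
Document terms: ['lake', 'leaf', 'moon', 'rat', 'red', 'sun']
Common terms: []
Overlap count = 0

0


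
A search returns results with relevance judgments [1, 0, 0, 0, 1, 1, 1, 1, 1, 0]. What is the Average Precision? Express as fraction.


Computing P@k for each relevant position:
Position 1: relevant, P@1 = 1/1 = 1
Position 2: not relevant
Position 3: not relevant
Position 4: not relevant
Position 5: relevant, P@5 = 2/5 = 2/5
Position 6: relevant, P@6 = 3/6 = 1/2
Position 7: relevant, P@7 = 4/7 = 4/7
Position 8: relevant, P@8 = 5/8 = 5/8
Position 9: relevant, P@9 = 6/9 = 2/3
Position 10: not relevant
Sum of P@k = 1 + 2/5 + 1/2 + 4/7 + 5/8 + 2/3 = 3161/840
AP = 3161/840 / 6 = 3161/5040

3161/5040


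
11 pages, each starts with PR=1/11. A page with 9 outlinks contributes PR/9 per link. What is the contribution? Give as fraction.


Initial PR = 1/11 = 1/11
Outlinks = 9
Contribution per link = PR / outlinks
= 1/11 / 9
= 1/99

1/99


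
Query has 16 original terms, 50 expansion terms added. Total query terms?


Original terms: 16
Expansion terms: 50
Total = 16 + 50 = 66

66


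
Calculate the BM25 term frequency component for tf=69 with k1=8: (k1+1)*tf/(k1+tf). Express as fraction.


BM25 TF component = (k1+1)*tf / (k1+tf)
k1 = 8, tf = 69
Numerator = (8+1)*69 = 621
Denominator = 8 + 69 = 77
= 621/77 = 621/77

621/77


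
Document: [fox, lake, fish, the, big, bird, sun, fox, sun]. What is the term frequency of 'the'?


Document has 9 words
Scanning for 'the':
Found at positions: [3]
Count = 1

1


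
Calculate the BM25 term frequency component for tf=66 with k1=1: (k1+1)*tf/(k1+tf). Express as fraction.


BM25 TF component = (k1+1)*tf / (k1+tf)
k1 = 1, tf = 66
Numerator = (1+1)*66 = 132
Denominator = 1 + 66 = 67
= 132/67 = 132/67

132/67


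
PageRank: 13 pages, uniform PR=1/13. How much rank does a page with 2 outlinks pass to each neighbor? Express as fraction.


Initial PR = 1/13 = 1/13
Outlinks = 2
Contribution per link = PR / outlinks
= 1/13 / 2
= 1/26

1/26
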